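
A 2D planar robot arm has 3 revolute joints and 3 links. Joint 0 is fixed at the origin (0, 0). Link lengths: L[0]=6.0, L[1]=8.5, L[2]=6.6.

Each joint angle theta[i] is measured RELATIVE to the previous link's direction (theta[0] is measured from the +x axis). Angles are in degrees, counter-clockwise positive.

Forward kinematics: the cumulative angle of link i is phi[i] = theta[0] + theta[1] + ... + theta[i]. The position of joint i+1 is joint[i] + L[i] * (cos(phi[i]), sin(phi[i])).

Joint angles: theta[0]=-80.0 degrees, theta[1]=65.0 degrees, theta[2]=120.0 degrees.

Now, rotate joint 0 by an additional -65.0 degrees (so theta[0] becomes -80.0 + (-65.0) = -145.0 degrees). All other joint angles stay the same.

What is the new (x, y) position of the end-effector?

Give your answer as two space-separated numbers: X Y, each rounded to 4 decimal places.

joint[0] = (0.0000, 0.0000)  (base)
link 0: phi[0] = -145 = -145 deg
  cos(-145 deg) = -0.8192, sin(-145 deg) = -0.5736
  joint[1] = (0.0000, 0.0000) + 6 * (-0.8192, -0.5736) = (0.0000 + -4.9149, 0.0000 + -3.4415) = (-4.9149, -3.4415)
link 1: phi[1] = -145 + 65 = -80 deg
  cos(-80 deg) = 0.1736, sin(-80 deg) = -0.9848
  joint[2] = (-4.9149, -3.4415) + 8.5 * (0.1736, -0.9848) = (-4.9149 + 1.4760, -3.4415 + -8.3709) = (-3.4389, -11.8123)
link 2: phi[2] = -145 + 65 + 120 = 40 deg
  cos(40 deg) = 0.7660, sin(40 deg) = 0.6428
  joint[3] = (-3.4389, -11.8123) + 6.6 * (0.7660, 0.6428) = (-3.4389 + 5.0559, -11.8123 + 4.2424) = (1.6170, -7.5699)
End effector: (1.6170, -7.5699)

Answer: 1.6170 -7.5699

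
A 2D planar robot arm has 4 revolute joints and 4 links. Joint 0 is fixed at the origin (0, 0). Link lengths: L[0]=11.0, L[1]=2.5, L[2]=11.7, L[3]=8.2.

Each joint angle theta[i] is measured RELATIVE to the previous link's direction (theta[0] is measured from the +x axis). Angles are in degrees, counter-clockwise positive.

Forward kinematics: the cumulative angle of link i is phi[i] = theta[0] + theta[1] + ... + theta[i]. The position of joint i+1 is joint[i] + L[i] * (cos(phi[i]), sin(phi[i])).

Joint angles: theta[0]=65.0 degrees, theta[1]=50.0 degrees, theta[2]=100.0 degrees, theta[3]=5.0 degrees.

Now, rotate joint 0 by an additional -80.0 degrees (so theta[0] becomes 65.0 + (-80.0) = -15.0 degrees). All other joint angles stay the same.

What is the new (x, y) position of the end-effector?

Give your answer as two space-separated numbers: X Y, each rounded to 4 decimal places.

Answer: -1.8816 12.1309

Derivation:
joint[0] = (0.0000, 0.0000)  (base)
link 0: phi[0] = -15 = -15 deg
  cos(-15 deg) = 0.9659, sin(-15 deg) = -0.2588
  joint[1] = (0.0000, 0.0000) + 11 * (0.9659, -0.2588) = (0.0000 + 10.6252, 0.0000 + -2.8470) = (10.6252, -2.8470)
link 1: phi[1] = -15 + 50 = 35 deg
  cos(35 deg) = 0.8192, sin(35 deg) = 0.5736
  joint[2] = (10.6252, -2.8470) + 2.5 * (0.8192, 0.5736) = (10.6252 + 2.0479, -2.8470 + 1.4339) = (12.6731, -1.4131)
link 2: phi[2] = -15 + 50 + 100 = 135 deg
  cos(135 deg) = -0.7071, sin(135 deg) = 0.7071
  joint[3] = (12.6731, -1.4131) + 11.7 * (-0.7071, 0.7071) = (12.6731 + -8.2731, -1.4131 + 8.2731) = (4.3999, 6.8601)
link 3: phi[3] = -15 + 50 + 100 + 5 = 140 deg
  cos(140 deg) = -0.7660, sin(140 deg) = 0.6428
  joint[4] = (4.3999, 6.8601) + 8.2 * (-0.7660, 0.6428) = (4.3999 + -6.2816, 6.8601 + 5.2709) = (-1.8816, 12.1309)
End effector: (-1.8816, 12.1309)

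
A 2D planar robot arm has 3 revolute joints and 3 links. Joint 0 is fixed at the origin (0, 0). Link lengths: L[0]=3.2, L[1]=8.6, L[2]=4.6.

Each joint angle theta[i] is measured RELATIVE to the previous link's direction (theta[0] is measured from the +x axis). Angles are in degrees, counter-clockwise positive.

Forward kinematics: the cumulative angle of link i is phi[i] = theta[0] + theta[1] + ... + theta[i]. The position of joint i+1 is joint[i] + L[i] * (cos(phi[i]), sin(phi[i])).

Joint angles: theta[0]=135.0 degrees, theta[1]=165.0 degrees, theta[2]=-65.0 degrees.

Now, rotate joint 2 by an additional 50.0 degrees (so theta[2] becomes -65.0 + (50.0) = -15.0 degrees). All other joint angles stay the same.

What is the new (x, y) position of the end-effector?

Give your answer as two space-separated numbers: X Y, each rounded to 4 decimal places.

joint[0] = (0.0000, 0.0000)  (base)
link 0: phi[0] = 135 = 135 deg
  cos(135 deg) = -0.7071, sin(135 deg) = 0.7071
  joint[1] = (0.0000, 0.0000) + 3.2 * (-0.7071, 0.7071) = (0.0000 + -2.2627, 0.0000 + 2.2627) = (-2.2627, 2.2627)
link 1: phi[1] = 135 + 165 = 300 deg
  cos(300 deg) = 0.5000, sin(300 deg) = -0.8660
  joint[2] = (-2.2627, 2.2627) + 8.6 * (0.5000, -0.8660) = (-2.2627 + 4.3000, 2.2627 + -7.4478) = (2.0373, -5.1851)
link 2: phi[2] = 135 + 165 + -15 = 285 deg
  cos(285 deg) = 0.2588, sin(285 deg) = -0.9659
  joint[3] = (2.0373, -5.1851) + 4.6 * (0.2588, -0.9659) = (2.0373 + 1.1906, -5.1851 + -4.4433) = (3.2278, -9.6283)
End effector: (3.2278, -9.6283)

Answer: 3.2278 -9.6283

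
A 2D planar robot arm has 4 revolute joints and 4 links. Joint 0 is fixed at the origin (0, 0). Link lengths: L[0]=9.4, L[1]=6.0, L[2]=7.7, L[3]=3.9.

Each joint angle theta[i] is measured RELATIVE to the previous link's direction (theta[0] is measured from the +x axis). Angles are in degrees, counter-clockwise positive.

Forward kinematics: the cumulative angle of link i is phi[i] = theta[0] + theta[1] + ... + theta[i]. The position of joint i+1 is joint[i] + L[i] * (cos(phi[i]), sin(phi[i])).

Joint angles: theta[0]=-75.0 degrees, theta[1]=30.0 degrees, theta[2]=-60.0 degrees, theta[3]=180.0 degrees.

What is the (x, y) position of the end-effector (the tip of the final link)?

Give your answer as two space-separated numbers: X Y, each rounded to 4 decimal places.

Answer: 5.6920 -16.9929

Derivation:
joint[0] = (0.0000, 0.0000)  (base)
link 0: phi[0] = -75 = -75 deg
  cos(-75 deg) = 0.2588, sin(-75 deg) = -0.9659
  joint[1] = (0.0000, 0.0000) + 9.4 * (0.2588, -0.9659) = (0.0000 + 2.4329, 0.0000 + -9.0797) = (2.4329, -9.0797)
link 1: phi[1] = -75 + 30 = -45 deg
  cos(-45 deg) = 0.7071, sin(-45 deg) = -0.7071
  joint[2] = (2.4329, -9.0797) + 6 * (0.7071, -0.7071) = (2.4329 + 4.2426, -9.0797 + -4.2426) = (6.6755, -13.3223)
link 2: phi[2] = -75 + 30 + -60 = -105 deg
  cos(-105 deg) = -0.2588, sin(-105 deg) = -0.9659
  joint[3] = (6.6755, -13.3223) + 7.7 * (-0.2588, -0.9659) = (6.6755 + -1.9929, -13.3223 + -7.4376) = (4.6826, -20.7600)
link 3: phi[3] = -75 + 30 + -60 + 180 = 75 deg
  cos(75 deg) = 0.2588, sin(75 deg) = 0.9659
  joint[4] = (4.6826, -20.7600) + 3.9 * (0.2588, 0.9659) = (4.6826 + 1.0094, -20.7600 + 3.7671) = (5.6920, -16.9929)
End effector: (5.6920, -16.9929)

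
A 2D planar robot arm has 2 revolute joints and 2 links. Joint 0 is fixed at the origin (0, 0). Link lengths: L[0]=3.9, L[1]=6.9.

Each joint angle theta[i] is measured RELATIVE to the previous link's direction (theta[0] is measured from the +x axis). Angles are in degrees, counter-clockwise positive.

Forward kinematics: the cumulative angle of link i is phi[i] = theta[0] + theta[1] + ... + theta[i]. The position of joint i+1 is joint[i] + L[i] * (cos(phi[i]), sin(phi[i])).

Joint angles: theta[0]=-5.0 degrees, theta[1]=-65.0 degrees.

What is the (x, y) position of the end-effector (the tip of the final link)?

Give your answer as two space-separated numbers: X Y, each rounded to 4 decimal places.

Answer: 6.2451 -6.8238

Derivation:
joint[0] = (0.0000, 0.0000)  (base)
link 0: phi[0] = -5 = -5 deg
  cos(-5 deg) = 0.9962, sin(-5 deg) = -0.0872
  joint[1] = (0.0000, 0.0000) + 3.9 * (0.9962, -0.0872) = (0.0000 + 3.8852, 0.0000 + -0.3399) = (3.8852, -0.3399)
link 1: phi[1] = -5 + -65 = -70 deg
  cos(-70 deg) = 0.3420, sin(-70 deg) = -0.9397
  joint[2] = (3.8852, -0.3399) + 6.9 * (0.3420, -0.9397) = (3.8852 + 2.3599, -0.3399 + -6.4839) = (6.2451, -6.8238)
End effector: (6.2451, -6.8238)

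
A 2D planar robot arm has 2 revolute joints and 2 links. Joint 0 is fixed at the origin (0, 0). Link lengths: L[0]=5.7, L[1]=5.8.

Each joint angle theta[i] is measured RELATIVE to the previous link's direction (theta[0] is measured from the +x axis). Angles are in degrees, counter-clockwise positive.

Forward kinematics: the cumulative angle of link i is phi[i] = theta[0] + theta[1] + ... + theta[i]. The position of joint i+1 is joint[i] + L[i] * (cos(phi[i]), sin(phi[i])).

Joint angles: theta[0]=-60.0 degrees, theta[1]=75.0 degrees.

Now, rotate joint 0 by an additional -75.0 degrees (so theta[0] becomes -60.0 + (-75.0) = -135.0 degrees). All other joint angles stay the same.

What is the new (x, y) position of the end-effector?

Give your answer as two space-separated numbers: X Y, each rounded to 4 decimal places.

joint[0] = (0.0000, 0.0000)  (base)
link 0: phi[0] = -135 = -135 deg
  cos(-135 deg) = -0.7071, sin(-135 deg) = -0.7071
  joint[1] = (0.0000, 0.0000) + 5.7 * (-0.7071, -0.7071) = (0.0000 + -4.0305, 0.0000 + -4.0305) = (-4.0305, -4.0305)
link 1: phi[1] = -135 + 75 = -60 deg
  cos(-60 deg) = 0.5000, sin(-60 deg) = -0.8660
  joint[2] = (-4.0305, -4.0305) + 5.8 * (0.5000, -0.8660) = (-4.0305 + 2.9000, -4.0305 + -5.0229) = (-1.1305, -9.0535)
End effector: (-1.1305, -9.0535)

Answer: -1.1305 -9.0535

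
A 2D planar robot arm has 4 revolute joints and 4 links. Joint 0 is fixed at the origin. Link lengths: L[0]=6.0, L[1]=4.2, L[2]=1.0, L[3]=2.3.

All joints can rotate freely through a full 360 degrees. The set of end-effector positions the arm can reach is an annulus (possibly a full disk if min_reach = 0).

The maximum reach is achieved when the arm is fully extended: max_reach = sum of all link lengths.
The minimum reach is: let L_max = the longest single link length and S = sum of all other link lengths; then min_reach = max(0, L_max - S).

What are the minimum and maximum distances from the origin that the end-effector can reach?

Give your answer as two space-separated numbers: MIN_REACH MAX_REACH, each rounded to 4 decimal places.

Answer: 0.0000 13.5000

Derivation:
Link lengths: [6.0, 4.2, 1.0, 2.3]
max_reach = 6 + 4.2 + 1 + 2.3 = 13.5
L_max = max([6.0, 4.2, 1.0, 2.3]) = 6
S (sum of others) = 13.5 - 6 = 7.5
min_reach = max(0, 6 - 7.5) = max(0, -1.5) = 0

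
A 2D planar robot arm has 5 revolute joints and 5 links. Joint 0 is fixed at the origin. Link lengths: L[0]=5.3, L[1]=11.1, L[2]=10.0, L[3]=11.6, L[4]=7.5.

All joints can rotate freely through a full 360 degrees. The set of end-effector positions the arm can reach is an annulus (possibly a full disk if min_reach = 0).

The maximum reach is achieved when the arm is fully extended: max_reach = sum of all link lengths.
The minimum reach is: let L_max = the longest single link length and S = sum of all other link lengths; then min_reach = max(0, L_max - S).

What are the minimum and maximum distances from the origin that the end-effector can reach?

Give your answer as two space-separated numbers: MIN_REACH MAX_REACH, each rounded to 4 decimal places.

Link lengths: [5.3, 11.1, 10.0, 11.6, 7.5]
max_reach = 5.3 + 11.1 + 10 + 11.6 + 7.5 = 45.5
L_max = max([5.3, 11.1, 10.0, 11.6, 7.5]) = 11.6
S (sum of others) = 45.5 - 11.6 = 33.9
min_reach = max(0, 11.6 - 33.9) = max(0, -22.3) = 0

Answer: 0.0000 45.5000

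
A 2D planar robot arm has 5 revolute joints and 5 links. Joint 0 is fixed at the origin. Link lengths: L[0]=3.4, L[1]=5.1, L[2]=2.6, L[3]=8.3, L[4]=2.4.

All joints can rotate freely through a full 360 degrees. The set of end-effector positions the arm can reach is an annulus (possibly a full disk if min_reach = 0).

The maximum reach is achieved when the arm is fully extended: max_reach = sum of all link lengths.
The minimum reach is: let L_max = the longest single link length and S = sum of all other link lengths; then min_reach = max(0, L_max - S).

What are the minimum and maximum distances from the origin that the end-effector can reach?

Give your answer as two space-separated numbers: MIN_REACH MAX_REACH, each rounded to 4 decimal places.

Answer: 0.0000 21.8000

Derivation:
Link lengths: [3.4, 5.1, 2.6, 8.3, 2.4]
max_reach = 3.4 + 5.1 + 2.6 + 8.3 + 2.4 = 21.8
L_max = max([3.4, 5.1, 2.6, 8.3, 2.4]) = 8.3
S (sum of others) = 21.8 - 8.3 = 13.5
min_reach = max(0, 8.3 - 13.5) = max(0, -5.2) = 0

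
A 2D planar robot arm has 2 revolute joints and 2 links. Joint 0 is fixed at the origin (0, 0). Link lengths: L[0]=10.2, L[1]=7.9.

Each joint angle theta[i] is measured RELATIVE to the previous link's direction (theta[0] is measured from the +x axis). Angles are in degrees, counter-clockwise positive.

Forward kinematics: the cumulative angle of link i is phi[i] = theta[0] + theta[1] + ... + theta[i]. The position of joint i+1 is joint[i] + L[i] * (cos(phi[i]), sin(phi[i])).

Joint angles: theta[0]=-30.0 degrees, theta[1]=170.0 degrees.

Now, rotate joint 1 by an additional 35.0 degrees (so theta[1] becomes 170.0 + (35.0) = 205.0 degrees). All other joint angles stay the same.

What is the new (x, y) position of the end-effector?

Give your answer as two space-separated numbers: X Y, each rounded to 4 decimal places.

Answer: 0.9635 -4.4115

Derivation:
joint[0] = (0.0000, 0.0000)  (base)
link 0: phi[0] = -30 = -30 deg
  cos(-30 deg) = 0.8660, sin(-30 deg) = -0.5000
  joint[1] = (0.0000, 0.0000) + 10.2 * (0.8660, -0.5000) = (0.0000 + 8.8335, 0.0000 + -5.1000) = (8.8335, -5.1000)
link 1: phi[1] = -30 + 205 = 175 deg
  cos(175 deg) = -0.9962, sin(175 deg) = 0.0872
  joint[2] = (8.8335, -5.1000) + 7.9 * (-0.9962, 0.0872) = (8.8335 + -7.8699, -5.1000 + 0.6885) = (0.9635, -4.4115)
End effector: (0.9635, -4.4115)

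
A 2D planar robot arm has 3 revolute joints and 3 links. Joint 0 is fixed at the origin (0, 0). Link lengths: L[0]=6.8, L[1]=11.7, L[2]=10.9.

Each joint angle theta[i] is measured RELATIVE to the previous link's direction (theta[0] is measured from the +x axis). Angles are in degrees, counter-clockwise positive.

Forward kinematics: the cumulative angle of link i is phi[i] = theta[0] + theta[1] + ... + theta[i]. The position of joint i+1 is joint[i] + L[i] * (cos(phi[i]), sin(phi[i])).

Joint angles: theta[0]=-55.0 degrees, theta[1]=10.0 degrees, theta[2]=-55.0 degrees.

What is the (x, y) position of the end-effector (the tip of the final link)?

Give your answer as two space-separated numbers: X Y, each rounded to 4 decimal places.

Answer: 10.2807 -24.5778

Derivation:
joint[0] = (0.0000, 0.0000)  (base)
link 0: phi[0] = -55 = -55 deg
  cos(-55 deg) = 0.5736, sin(-55 deg) = -0.8192
  joint[1] = (0.0000, 0.0000) + 6.8 * (0.5736, -0.8192) = (0.0000 + 3.9003, 0.0000 + -5.5702) = (3.9003, -5.5702)
link 1: phi[1] = -55 + 10 = -45 deg
  cos(-45 deg) = 0.7071, sin(-45 deg) = -0.7071
  joint[2] = (3.9003, -5.5702) + 11.7 * (0.7071, -0.7071) = (3.9003 + 8.2731, -5.5702 + -8.2731) = (12.1735, -13.8434)
link 2: phi[2] = -55 + 10 + -55 = -100 deg
  cos(-100 deg) = -0.1736, sin(-100 deg) = -0.9848
  joint[3] = (12.1735, -13.8434) + 10.9 * (-0.1736, -0.9848) = (12.1735 + -1.8928, -13.8434 + -10.7344) = (10.2807, -24.5778)
End effector: (10.2807, -24.5778)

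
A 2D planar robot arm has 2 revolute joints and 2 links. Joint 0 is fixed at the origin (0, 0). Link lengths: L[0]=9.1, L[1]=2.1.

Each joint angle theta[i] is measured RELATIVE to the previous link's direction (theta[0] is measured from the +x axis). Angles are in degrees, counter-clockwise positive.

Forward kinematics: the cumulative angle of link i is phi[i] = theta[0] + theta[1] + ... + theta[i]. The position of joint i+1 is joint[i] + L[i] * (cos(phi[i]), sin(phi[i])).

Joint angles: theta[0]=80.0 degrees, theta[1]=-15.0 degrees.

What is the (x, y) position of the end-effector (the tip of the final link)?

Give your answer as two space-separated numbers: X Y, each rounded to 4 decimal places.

joint[0] = (0.0000, 0.0000)  (base)
link 0: phi[0] = 80 = 80 deg
  cos(80 deg) = 0.1736, sin(80 deg) = 0.9848
  joint[1] = (0.0000, 0.0000) + 9.1 * (0.1736, 0.9848) = (0.0000 + 1.5802, 0.0000 + 8.9618) = (1.5802, 8.9618)
link 1: phi[1] = 80 + -15 = 65 deg
  cos(65 deg) = 0.4226, sin(65 deg) = 0.9063
  joint[2] = (1.5802, 8.9618) + 2.1 * (0.4226, 0.9063) = (1.5802 + 0.8875, 8.9618 + 1.9032) = (2.4677, 10.8650)
End effector: (2.4677, 10.8650)

Answer: 2.4677 10.8650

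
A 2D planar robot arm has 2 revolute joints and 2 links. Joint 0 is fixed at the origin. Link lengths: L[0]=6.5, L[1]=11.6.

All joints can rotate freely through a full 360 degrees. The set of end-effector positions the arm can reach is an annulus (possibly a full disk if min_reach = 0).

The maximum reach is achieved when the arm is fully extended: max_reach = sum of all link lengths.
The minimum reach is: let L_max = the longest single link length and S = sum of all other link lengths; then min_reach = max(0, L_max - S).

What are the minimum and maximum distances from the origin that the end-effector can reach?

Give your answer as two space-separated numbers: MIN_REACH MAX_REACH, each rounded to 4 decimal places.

Link lengths: [6.5, 11.6]
max_reach = 6.5 + 11.6 = 18.1
L_max = max([6.5, 11.6]) = 11.6
S (sum of others) = 18.1 - 11.6 = 6.5
min_reach = max(0, 11.6 - 6.5) = max(0, 5.1) = 5.1

Answer: 5.1000 18.1000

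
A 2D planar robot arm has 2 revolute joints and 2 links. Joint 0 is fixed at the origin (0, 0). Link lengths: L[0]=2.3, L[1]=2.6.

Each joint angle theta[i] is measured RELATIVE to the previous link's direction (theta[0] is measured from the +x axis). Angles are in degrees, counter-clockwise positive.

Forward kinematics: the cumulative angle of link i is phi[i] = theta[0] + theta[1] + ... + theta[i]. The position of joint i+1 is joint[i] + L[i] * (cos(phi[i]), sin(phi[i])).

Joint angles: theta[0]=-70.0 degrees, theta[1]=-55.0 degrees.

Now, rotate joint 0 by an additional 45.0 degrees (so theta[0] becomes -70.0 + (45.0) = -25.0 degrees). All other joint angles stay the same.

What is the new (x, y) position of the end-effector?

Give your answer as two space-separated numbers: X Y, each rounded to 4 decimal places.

Answer: 2.5360 -3.5325

Derivation:
joint[0] = (0.0000, 0.0000)  (base)
link 0: phi[0] = -25 = -25 deg
  cos(-25 deg) = 0.9063, sin(-25 deg) = -0.4226
  joint[1] = (0.0000, 0.0000) + 2.3 * (0.9063, -0.4226) = (0.0000 + 2.0845, 0.0000 + -0.9720) = (2.0845, -0.9720)
link 1: phi[1] = -25 + -55 = -80 deg
  cos(-80 deg) = 0.1736, sin(-80 deg) = -0.9848
  joint[2] = (2.0845, -0.9720) + 2.6 * (0.1736, -0.9848) = (2.0845 + 0.4515, -0.9720 + -2.5605) = (2.5360, -3.5325)
End effector: (2.5360, -3.5325)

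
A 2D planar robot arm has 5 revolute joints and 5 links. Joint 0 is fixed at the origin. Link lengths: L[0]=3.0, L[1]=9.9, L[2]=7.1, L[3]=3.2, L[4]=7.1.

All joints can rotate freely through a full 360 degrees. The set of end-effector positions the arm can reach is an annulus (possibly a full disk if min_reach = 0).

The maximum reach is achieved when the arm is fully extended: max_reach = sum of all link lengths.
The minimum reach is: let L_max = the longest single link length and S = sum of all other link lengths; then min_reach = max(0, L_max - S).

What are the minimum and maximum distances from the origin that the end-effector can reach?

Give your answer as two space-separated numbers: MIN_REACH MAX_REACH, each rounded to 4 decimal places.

Link lengths: [3.0, 9.9, 7.1, 3.2, 7.1]
max_reach = 3 + 9.9 + 7.1 + 3.2 + 7.1 = 30.3
L_max = max([3.0, 9.9, 7.1, 3.2, 7.1]) = 9.9
S (sum of others) = 30.3 - 9.9 = 20.4
min_reach = max(0, 9.9 - 20.4) = max(0, -10.5) = 0

Answer: 0.0000 30.3000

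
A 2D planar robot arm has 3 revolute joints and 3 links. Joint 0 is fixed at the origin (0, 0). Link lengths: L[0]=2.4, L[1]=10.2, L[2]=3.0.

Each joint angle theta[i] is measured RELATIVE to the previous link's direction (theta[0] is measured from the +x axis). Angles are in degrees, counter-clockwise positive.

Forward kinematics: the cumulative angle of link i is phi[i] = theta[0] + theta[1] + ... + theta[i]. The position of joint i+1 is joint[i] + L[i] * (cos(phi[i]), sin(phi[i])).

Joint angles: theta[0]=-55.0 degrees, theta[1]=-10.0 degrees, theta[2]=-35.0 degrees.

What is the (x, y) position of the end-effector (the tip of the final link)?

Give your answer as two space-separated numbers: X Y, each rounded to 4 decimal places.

joint[0] = (0.0000, 0.0000)  (base)
link 0: phi[0] = -55 = -55 deg
  cos(-55 deg) = 0.5736, sin(-55 deg) = -0.8192
  joint[1] = (0.0000, 0.0000) + 2.4 * (0.5736, -0.8192) = (0.0000 + 1.3766, 0.0000 + -1.9660) = (1.3766, -1.9660)
link 1: phi[1] = -55 + -10 = -65 deg
  cos(-65 deg) = 0.4226, sin(-65 deg) = -0.9063
  joint[2] = (1.3766, -1.9660) + 10.2 * (0.4226, -0.9063) = (1.3766 + 4.3107, -1.9660 + -9.2443) = (5.6873, -11.2103)
link 2: phi[2] = -55 + -10 + -35 = -100 deg
  cos(-100 deg) = -0.1736, sin(-100 deg) = -0.9848
  joint[3] = (5.6873, -11.2103) + 3 * (-0.1736, -0.9848) = (5.6873 + -0.5209, -11.2103 + -2.9544) = (5.1663, -14.1647)
End effector: (5.1663, -14.1647)

Answer: 5.1663 -14.1647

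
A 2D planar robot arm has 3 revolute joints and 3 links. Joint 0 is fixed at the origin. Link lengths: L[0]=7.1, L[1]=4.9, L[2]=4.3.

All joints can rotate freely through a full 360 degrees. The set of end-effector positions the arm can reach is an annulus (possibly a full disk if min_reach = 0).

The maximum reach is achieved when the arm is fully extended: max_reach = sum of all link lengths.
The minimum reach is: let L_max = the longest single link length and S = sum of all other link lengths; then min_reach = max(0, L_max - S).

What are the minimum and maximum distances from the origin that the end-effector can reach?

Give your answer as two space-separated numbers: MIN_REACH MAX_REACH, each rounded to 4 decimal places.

Answer: 0.0000 16.3000

Derivation:
Link lengths: [7.1, 4.9, 4.3]
max_reach = 7.1 + 4.9 + 4.3 = 16.3
L_max = max([7.1, 4.9, 4.3]) = 7.1
S (sum of others) = 16.3 - 7.1 = 9.2
min_reach = max(0, 7.1 - 9.2) = max(0, -2.1) = 0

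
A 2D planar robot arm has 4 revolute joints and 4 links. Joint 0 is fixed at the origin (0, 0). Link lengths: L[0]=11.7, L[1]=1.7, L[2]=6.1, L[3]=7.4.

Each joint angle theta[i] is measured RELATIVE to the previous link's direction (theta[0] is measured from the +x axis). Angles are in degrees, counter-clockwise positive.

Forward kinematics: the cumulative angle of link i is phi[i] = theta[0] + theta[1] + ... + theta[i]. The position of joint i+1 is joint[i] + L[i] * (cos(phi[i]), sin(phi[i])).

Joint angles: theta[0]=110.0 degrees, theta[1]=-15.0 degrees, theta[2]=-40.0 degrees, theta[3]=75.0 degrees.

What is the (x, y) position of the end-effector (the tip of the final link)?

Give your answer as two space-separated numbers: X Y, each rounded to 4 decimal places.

Answer: -5.4076 23.3535

Derivation:
joint[0] = (0.0000, 0.0000)  (base)
link 0: phi[0] = 110 = 110 deg
  cos(110 deg) = -0.3420, sin(110 deg) = 0.9397
  joint[1] = (0.0000, 0.0000) + 11.7 * (-0.3420, 0.9397) = (0.0000 + -4.0016, 0.0000 + 10.9944) = (-4.0016, 10.9944)
link 1: phi[1] = 110 + -15 = 95 deg
  cos(95 deg) = -0.0872, sin(95 deg) = 0.9962
  joint[2] = (-4.0016, 10.9944) + 1.7 * (-0.0872, 0.9962) = (-4.0016 + -0.1482, 10.9944 + 1.6935) = (-4.1498, 12.6879)
link 2: phi[2] = 110 + -15 + -40 = 55 deg
  cos(55 deg) = 0.5736, sin(55 deg) = 0.8192
  joint[3] = (-4.1498, 12.6879) + 6.1 * (0.5736, 0.8192) = (-4.1498 + 3.4988, 12.6879 + 4.9968) = (-0.6510, 17.6848)
link 3: phi[3] = 110 + -15 + -40 + 75 = 130 deg
  cos(130 deg) = -0.6428, sin(130 deg) = 0.7660
  joint[4] = (-0.6510, 17.6848) + 7.4 * (-0.6428, 0.7660) = (-0.6510 + -4.7566, 17.6848 + 5.6687) = (-5.4076, 23.3535)
End effector: (-5.4076, 23.3535)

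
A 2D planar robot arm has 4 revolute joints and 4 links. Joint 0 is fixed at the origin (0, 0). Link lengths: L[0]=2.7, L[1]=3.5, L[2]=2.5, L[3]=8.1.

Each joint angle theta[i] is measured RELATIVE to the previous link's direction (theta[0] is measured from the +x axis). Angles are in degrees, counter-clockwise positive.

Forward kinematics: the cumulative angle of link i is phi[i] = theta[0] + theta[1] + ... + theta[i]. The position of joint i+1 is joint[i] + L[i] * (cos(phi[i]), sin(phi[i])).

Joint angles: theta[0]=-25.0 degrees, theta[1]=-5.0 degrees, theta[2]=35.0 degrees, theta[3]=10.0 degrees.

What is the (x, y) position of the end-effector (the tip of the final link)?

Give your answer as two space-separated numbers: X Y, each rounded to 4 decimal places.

joint[0] = (0.0000, 0.0000)  (base)
link 0: phi[0] = -25 = -25 deg
  cos(-25 deg) = 0.9063, sin(-25 deg) = -0.4226
  joint[1] = (0.0000, 0.0000) + 2.7 * (0.9063, -0.4226) = (0.0000 + 2.4470, 0.0000 + -1.1411) = (2.4470, -1.1411)
link 1: phi[1] = -25 + -5 = -30 deg
  cos(-30 deg) = 0.8660, sin(-30 deg) = -0.5000
  joint[2] = (2.4470, -1.1411) + 3.5 * (0.8660, -0.5000) = (2.4470 + 3.0311, -1.1411 + -1.7500) = (5.4781, -2.8911)
link 2: phi[2] = -25 + -5 + 35 = 5 deg
  cos(5 deg) = 0.9962, sin(5 deg) = 0.0872
  joint[3] = (5.4781, -2.8911) + 2.5 * (0.9962, 0.0872) = (5.4781 + 2.4905, -2.8911 + 0.2179) = (7.9686, -2.6732)
link 3: phi[3] = -25 + -5 + 35 + 10 = 15 deg
  cos(15 deg) = 0.9659, sin(15 deg) = 0.2588
  joint[4] = (7.9686, -2.6732) + 8.1 * (0.9659, 0.2588) = (7.9686 + 7.8240, -2.6732 + 2.0964) = (15.7926, -0.5767)
End effector: (15.7926, -0.5767)

Answer: 15.7926 -0.5767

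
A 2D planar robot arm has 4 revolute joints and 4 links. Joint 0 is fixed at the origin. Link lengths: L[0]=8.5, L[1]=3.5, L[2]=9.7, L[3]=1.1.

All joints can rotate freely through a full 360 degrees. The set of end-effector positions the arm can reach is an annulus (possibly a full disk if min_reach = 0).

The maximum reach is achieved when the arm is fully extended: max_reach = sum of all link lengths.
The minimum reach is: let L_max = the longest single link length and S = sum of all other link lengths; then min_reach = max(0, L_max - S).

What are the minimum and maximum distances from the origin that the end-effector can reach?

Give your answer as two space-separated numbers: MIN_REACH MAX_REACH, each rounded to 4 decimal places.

Answer: 0.0000 22.8000

Derivation:
Link lengths: [8.5, 3.5, 9.7, 1.1]
max_reach = 8.5 + 3.5 + 9.7 + 1.1 = 22.8
L_max = max([8.5, 3.5, 9.7, 1.1]) = 9.7
S (sum of others) = 22.8 - 9.7 = 13.1
min_reach = max(0, 9.7 - 13.1) = max(0, -3.4) = 0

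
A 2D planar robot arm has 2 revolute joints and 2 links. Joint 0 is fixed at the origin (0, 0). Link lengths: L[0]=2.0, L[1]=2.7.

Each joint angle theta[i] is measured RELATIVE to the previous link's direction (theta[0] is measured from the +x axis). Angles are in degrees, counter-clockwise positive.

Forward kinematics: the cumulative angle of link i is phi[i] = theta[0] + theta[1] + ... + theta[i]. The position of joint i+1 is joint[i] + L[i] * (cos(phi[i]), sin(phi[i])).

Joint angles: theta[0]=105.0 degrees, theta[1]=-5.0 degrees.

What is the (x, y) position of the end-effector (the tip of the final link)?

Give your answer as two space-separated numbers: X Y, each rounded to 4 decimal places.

Answer: -0.9865 4.5908

Derivation:
joint[0] = (0.0000, 0.0000)  (base)
link 0: phi[0] = 105 = 105 deg
  cos(105 deg) = -0.2588, sin(105 deg) = 0.9659
  joint[1] = (0.0000, 0.0000) + 2 * (-0.2588, 0.9659) = (0.0000 + -0.5176, 0.0000 + 1.9319) = (-0.5176, 1.9319)
link 1: phi[1] = 105 + -5 = 100 deg
  cos(100 deg) = -0.1736, sin(100 deg) = 0.9848
  joint[2] = (-0.5176, 1.9319) + 2.7 * (-0.1736, 0.9848) = (-0.5176 + -0.4689, 1.9319 + 2.6590) = (-0.9865, 4.5908)
End effector: (-0.9865, 4.5908)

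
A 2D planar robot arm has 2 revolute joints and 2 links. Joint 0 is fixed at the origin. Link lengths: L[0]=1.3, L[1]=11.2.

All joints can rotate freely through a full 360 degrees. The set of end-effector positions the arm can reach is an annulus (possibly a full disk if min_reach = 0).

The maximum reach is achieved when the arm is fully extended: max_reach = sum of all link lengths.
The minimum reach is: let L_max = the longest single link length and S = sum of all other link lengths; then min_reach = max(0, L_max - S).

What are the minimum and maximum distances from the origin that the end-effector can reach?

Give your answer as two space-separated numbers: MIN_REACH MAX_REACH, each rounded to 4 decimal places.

Link lengths: [1.3, 11.2]
max_reach = 1.3 + 11.2 = 12.5
L_max = max([1.3, 11.2]) = 11.2
S (sum of others) = 12.5 - 11.2 = 1.3
min_reach = max(0, 11.2 - 1.3) = max(0, 9.9) = 9.9

Answer: 9.9000 12.5000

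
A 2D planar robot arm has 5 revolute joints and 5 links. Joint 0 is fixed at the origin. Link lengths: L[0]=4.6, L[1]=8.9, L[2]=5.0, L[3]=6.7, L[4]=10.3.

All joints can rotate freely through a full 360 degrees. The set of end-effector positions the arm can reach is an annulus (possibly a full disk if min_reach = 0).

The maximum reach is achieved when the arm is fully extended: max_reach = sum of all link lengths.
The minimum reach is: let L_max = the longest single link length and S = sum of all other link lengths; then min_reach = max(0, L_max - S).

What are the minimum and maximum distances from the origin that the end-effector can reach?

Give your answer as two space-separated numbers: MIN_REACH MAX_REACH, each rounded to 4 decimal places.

Link lengths: [4.6, 8.9, 5.0, 6.7, 10.3]
max_reach = 4.6 + 8.9 + 5 + 6.7 + 10.3 = 35.5
L_max = max([4.6, 8.9, 5.0, 6.7, 10.3]) = 10.3
S (sum of others) = 35.5 - 10.3 = 25.2
min_reach = max(0, 10.3 - 25.2) = max(0, -14.9) = 0

Answer: 0.0000 35.5000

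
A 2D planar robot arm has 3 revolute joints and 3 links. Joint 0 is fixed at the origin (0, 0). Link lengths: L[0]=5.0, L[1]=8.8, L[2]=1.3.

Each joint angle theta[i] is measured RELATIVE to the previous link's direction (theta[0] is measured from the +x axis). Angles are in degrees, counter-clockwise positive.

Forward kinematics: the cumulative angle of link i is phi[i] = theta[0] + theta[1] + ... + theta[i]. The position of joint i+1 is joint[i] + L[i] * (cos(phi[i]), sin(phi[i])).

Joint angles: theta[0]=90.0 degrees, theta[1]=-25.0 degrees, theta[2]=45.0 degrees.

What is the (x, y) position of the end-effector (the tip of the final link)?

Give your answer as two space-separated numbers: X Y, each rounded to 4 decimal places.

Answer: 3.2744 14.1971

Derivation:
joint[0] = (0.0000, 0.0000)  (base)
link 0: phi[0] = 90 = 90 deg
  cos(90 deg) = 0.0000, sin(90 deg) = 1.0000
  joint[1] = (0.0000, 0.0000) + 5 * (0.0000, 1.0000) = (0.0000 + 0.0000, 0.0000 + 5.0000) = (0.0000, 5.0000)
link 1: phi[1] = 90 + -25 = 65 deg
  cos(65 deg) = 0.4226, sin(65 deg) = 0.9063
  joint[2] = (0.0000, 5.0000) + 8.8 * (0.4226, 0.9063) = (0.0000 + 3.7190, 5.0000 + 7.9755) = (3.7190, 12.9755)
link 2: phi[2] = 90 + -25 + 45 = 110 deg
  cos(110 deg) = -0.3420, sin(110 deg) = 0.9397
  joint[3] = (3.7190, 12.9755) + 1.3 * (-0.3420, 0.9397) = (3.7190 + -0.4446, 12.9755 + 1.2216) = (3.2744, 14.1971)
End effector: (3.2744, 14.1971)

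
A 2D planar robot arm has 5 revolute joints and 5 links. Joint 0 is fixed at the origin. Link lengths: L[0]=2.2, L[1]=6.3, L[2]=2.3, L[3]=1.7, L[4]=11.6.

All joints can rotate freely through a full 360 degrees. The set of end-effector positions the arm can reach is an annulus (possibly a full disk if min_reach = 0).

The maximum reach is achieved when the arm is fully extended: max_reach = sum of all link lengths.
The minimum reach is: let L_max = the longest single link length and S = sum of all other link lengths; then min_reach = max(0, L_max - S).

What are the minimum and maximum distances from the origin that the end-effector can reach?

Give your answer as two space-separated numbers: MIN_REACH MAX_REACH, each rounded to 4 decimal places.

Answer: 0.0000 24.1000

Derivation:
Link lengths: [2.2, 6.3, 2.3, 1.7, 11.6]
max_reach = 2.2 + 6.3 + 2.3 + 1.7 + 11.6 = 24.1
L_max = max([2.2, 6.3, 2.3, 1.7, 11.6]) = 11.6
S (sum of others) = 24.1 - 11.6 = 12.5
min_reach = max(0, 11.6 - 12.5) = max(0, -0.9) = 0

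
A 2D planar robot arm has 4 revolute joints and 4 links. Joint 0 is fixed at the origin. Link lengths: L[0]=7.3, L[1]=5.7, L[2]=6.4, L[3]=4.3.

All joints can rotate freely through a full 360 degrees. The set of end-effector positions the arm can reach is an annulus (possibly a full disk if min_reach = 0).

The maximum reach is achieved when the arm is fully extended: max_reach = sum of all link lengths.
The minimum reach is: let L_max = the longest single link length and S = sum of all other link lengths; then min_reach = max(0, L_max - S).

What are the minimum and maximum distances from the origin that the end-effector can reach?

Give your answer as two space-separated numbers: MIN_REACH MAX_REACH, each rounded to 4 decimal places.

Link lengths: [7.3, 5.7, 6.4, 4.3]
max_reach = 7.3 + 5.7 + 6.4 + 4.3 = 23.7
L_max = max([7.3, 5.7, 6.4, 4.3]) = 7.3
S (sum of others) = 23.7 - 7.3 = 16.4
min_reach = max(0, 7.3 - 16.4) = max(0, -9.1) = 0

Answer: 0.0000 23.7000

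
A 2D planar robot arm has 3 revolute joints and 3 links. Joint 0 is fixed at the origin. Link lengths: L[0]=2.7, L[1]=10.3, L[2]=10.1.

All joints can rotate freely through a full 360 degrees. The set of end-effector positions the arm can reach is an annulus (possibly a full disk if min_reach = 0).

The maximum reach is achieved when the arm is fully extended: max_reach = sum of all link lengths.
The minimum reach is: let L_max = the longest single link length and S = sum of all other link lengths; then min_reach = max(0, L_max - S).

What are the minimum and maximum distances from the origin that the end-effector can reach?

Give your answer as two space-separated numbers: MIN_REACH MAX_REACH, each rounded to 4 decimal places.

Answer: 0.0000 23.1000

Derivation:
Link lengths: [2.7, 10.3, 10.1]
max_reach = 2.7 + 10.3 + 10.1 = 23.1
L_max = max([2.7, 10.3, 10.1]) = 10.3
S (sum of others) = 23.1 - 10.3 = 12.8
min_reach = max(0, 10.3 - 12.8) = max(0, -2.5) = 0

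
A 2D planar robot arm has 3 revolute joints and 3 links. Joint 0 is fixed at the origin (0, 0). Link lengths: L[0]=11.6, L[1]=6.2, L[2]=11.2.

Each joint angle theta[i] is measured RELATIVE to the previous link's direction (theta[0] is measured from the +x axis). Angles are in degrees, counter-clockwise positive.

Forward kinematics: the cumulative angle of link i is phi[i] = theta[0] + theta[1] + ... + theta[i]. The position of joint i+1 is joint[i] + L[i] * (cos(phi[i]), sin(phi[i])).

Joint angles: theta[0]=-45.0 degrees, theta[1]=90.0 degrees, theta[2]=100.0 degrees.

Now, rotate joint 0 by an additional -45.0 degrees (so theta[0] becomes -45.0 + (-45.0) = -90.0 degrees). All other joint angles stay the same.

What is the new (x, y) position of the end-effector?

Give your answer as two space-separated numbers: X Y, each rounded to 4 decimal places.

joint[0] = (0.0000, 0.0000)  (base)
link 0: phi[0] = -90 = -90 deg
  cos(-90 deg) = 0.0000, sin(-90 deg) = -1.0000
  joint[1] = (0.0000, 0.0000) + 11.6 * (0.0000, -1.0000) = (0.0000 + 0.0000, 0.0000 + -11.6000) = (0.0000, -11.6000)
link 1: phi[1] = -90 + 90 = 0 deg
  cos(0 deg) = 1.0000, sin(0 deg) = 0.0000
  joint[2] = (0.0000, -11.6000) + 6.2 * (1.0000, 0.0000) = (0.0000 + 6.2000, -11.6000 + 0.0000) = (6.2000, -11.6000)
link 2: phi[2] = -90 + 90 + 100 = 100 deg
  cos(100 deg) = -0.1736, sin(100 deg) = 0.9848
  joint[3] = (6.2000, -11.6000) + 11.2 * (-0.1736, 0.9848) = (6.2000 + -1.9449, -11.6000 + 11.0298) = (4.2551, -0.5702)
End effector: (4.2551, -0.5702)

Answer: 4.2551 -0.5702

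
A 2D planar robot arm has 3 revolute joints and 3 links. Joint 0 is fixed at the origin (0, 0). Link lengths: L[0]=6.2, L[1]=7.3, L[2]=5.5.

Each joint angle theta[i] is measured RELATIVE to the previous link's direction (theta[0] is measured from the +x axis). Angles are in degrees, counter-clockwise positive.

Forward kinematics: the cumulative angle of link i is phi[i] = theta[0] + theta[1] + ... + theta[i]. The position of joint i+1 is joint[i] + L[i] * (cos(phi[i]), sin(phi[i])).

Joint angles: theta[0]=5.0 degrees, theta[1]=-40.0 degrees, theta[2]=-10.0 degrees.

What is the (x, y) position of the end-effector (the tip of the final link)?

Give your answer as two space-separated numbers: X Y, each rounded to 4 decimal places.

joint[0] = (0.0000, 0.0000)  (base)
link 0: phi[0] = 5 = 5 deg
  cos(5 deg) = 0.9962, sin(5 deg) = 0.0872
  joint[1] = (0.0000, 0.0000) + 6.2 * (0.9962, 0.0872) = (0.0000 + 6.1764, 0.0000 + 0.5404) = (6.1764, 0.5404)
link 1: phi[1] = 5 + -40 = -35 deg
  cos(-35 deg) = 0.8192, sin(-35 deg) = -0.5736
  joint[2] = (6.1764, 0.5404) + 7.3 * (0.8192, -0.5736) = (6.1764 + 5.9798, 0.5404 + -4.1871) = (12.1562, -3.6467)
link 2: phi[2] = 5 + -40 + -10 = -45 deg
  cos(-45 deg) = 0.7071, sin(-45 deg) = -0.7071
  joint[3] = (12.1562, -3.6467) + 5.5 * (0.7071, -0.7071) = (12.1562 + 3.8891, -3.6467 + -3.8891) = (16.0453, -7.5358)
End effector: (16.0453, -7.5358)

Answer: 16.0453 -7.5358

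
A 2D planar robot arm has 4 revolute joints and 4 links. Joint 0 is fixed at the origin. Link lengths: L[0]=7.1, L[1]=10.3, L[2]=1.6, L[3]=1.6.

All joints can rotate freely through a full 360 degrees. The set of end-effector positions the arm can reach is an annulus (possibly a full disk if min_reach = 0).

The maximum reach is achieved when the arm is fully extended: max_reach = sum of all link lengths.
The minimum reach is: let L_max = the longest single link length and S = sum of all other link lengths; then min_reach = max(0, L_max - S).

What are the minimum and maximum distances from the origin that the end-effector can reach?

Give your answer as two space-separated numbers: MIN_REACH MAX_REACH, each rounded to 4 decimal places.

Answer: 0.0000 20.6000

Derivation:
Link lengths: [7.1, 10.3, 1.6, 1.6]
max_reach = 7.1 + 10.3 + 1.6 + 1.6 = 20.6
L_max = max([7.1, 10.3, 1.6, 1.6]) = 10.3
S (sum of others) = 20.6 - 10.3 = 10.3
min_reach = max(0, 10.3 - 10.3) = max(0, 0) = 0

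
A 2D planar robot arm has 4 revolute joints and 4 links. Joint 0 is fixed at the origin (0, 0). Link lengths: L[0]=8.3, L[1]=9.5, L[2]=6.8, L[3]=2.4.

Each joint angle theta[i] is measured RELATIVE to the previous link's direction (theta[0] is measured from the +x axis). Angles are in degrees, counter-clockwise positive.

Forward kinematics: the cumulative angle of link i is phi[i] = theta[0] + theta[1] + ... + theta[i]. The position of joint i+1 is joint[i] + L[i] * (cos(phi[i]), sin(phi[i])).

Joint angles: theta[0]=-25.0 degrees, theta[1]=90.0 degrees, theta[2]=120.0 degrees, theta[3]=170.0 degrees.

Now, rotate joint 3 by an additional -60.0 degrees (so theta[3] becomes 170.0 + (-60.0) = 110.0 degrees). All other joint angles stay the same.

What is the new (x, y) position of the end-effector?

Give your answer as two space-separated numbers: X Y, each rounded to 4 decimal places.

Answer: 5.7774 2.3344

Derivation:
joint[0] = (0.0000, 0.0000)  (base)
link 0: phi[0] = -25 = -25 deg
  cos(-25 deg) = 0.9063, sin(-25 deg) = -0.4226
  joint[1] = (0.0000, 0.0000) + 8.3 * (0.9063, -0.4226) = (0.0000 + 7.5224, 0.0000 + -3.5077) = (7.5224, -3.5077)
link 1: phi[1] = -25 + 90 = 65 deg
  cos(65 deg) = 0.4226, sin(65 deg) = 0.9063
  joint[2] = (7.5224, -3.5077) + 9.5 * (0.4226, 0.9063) = (7.5224 + 4.0149, -3.5077 + 8.6099) = (11.5372, 5.1022)
link 2: phi[2] = -25 + 90 + 120 = 185 deg
  cos(185 deg) = -0.9962, sin(185 deg) = -0.0872
  joint[3] = (11.5372, 5.1022) + 6.8 * (-0.9962, -0.0872) = (11.5372 + -6.7741, 5.1022 + -0.5927) = (4.7631, 4.5095)
link 3: phi[3] = -25 + 90 + 120 + 110 = 295 deg
  cos(295 deg) = 0.4226, sin(295 deg) = -0.9063
  joint[4] = (4.7631, 4.5095) + 2.4 * (0.4226, -0.9063) = (4.7631 + 1.0143, 4.5095 + -2.1751) = (5.7774, 2.3344)
End effector: (5.7774, 2.3344)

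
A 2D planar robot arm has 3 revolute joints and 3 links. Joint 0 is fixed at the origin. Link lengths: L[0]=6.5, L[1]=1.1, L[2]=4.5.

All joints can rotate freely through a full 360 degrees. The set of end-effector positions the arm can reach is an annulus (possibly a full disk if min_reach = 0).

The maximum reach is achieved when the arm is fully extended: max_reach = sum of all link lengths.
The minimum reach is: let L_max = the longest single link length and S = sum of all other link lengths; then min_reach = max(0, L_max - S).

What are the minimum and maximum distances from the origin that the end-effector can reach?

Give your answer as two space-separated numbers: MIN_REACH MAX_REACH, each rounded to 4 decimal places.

Link lengths: [6.5, 1.1, 4.5]
max_reach = 6.5 + 1.1 + 4.5 = 12.1
L_max = max([6.5, 1.1, 4.5]) = 6.5
S (sum of others) = 12.1 - 6.5 = 5.6
min_reach = max(0, 6.5 - 5.6) = max(0, 0.9) = 0.9

Answer: 0.9000 12.1000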